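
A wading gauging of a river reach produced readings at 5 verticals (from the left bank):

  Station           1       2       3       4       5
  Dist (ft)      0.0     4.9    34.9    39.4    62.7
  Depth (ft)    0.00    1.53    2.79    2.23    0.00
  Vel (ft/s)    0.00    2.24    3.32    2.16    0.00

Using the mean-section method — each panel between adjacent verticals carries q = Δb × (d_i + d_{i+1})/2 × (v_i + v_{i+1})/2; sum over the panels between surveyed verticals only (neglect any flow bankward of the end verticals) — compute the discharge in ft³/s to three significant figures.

Panel 1-2: Δb = 4.9 ft, d̄ = (0.00+1.53)/2 = 0.765, v̄ = (0.00+2.24)/2 = 1.12 → q = 4.9×0.765×1.12 = 4.198 ft³/s
Panel 2-3: Δb = 30 ft, d̄ = (1.53+2.79)/2 = 2.16, v̄ = (2.24+3.32)/2 = 2.78 → q = 30×2.16×2.78 = 180.1 ft³/s
Panel 3-4: Δb = 4.5 ft, d̄ = (2.79+2.23)/2 = 2.51, v̄ = (3.32+2.16)/2 = 2.74 → q = 4.5×2.51×2.74 = 30.95 ft³/s
Panel 4-5: Δb = 23.3 ft, d̄ = (2.23+0.00)/2 = 1.115, v̄ = (2.16+0.00)/2 = 1.08 → q = 23.3×1.115×1.08 = 28.06 ft³/s
Q = Σ q = 243.3 ft³/s

243 ft³/s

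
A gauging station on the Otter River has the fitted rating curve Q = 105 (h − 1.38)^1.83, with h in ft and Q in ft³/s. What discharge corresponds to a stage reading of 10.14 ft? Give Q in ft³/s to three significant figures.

Q = 105 × (10.14 − 1.38)^1.83 = 105 × 8.76^1.83 = 5571 ft³/s

5570 ft³/s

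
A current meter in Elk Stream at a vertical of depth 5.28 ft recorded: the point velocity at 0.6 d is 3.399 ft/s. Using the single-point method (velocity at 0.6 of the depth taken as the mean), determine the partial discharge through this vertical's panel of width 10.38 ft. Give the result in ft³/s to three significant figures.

v̄ = v₀.₆ = 3.399 ft/s
q = v̄ × d × w = 3.399 × 5.28 × 10.38 = 186.3 ft³/s

186 ft³/s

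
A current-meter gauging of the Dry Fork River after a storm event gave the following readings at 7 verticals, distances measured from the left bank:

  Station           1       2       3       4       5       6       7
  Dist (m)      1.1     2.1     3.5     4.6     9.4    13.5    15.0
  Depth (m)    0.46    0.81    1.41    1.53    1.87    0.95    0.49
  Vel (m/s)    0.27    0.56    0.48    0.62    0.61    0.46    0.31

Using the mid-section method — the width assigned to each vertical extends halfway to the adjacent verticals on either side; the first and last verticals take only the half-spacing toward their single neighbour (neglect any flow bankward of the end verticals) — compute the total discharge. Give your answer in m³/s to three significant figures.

10.7 m³/s

w_1 = (2.1 − 1.1)/2 = 0.5 m; q_1 = 0.27 × 0.46 × 0.5 = 0.06210 m³/s
w_2 = (3.5 − 1.1)/2 = 1.2 m; q_2 = 0.56 × 0.81 × 1.2 = 0.5443 m³/s
w_3 = (4.6 − 2.1)/2 = 1.25 m; q_3 = 0.48 × 1.41 × 1.25 = 0.8460 m³/s
w_4 = (9.4 − 3.5)/2 = 2.95 m; q_4 = 0.62 × 1.53 × 2.95 = 2.798 m³/s
w_5 = (13.5 − 4.6)/2 = 4.45 m; q_5 = 0.61 × 1.87 × 4.45 = 5.076 m³/s
w_6 = (15.0 − 9.4)/2 = 2.8 m; q_6 = 0.46 × 0.95 × 2.8 = 1.224 m³/s
w_7 = (15.0 − 13.5)/2 = 0.75 m; q_7 = 0.31 × 0.49 × 0.75 = 0.1139 m³/s
Q = Σ qᵢ = 10.66 m³/s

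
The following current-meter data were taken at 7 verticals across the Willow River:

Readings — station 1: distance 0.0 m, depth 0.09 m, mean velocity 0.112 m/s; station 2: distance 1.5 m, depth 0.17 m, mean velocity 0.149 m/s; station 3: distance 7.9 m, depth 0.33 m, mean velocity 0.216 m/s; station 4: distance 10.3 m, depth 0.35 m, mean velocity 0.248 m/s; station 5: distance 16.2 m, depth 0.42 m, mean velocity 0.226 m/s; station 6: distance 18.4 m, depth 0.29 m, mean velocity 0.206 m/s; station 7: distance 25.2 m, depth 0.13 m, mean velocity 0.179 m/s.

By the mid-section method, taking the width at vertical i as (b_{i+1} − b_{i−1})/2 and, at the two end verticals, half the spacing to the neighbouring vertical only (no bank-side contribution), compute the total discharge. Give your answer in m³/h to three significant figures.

5450 m³/h

w_1 = (1.5 − 0.0)/2 = 0.75 m; q_1 = 0.112 × 0.09 × 0.75 = 0.007560 m³/s
w_2 = (7.9 − 0.0)/2 = 3.95 m; q_2 = 0.149 × 0.17 × 3.95 = 0.1001 m³/s
w_3 = (10.3 − 1.5)/2 = 4.4 m; q_3 = 0.216 × 0.33 × 4.4 = 0.3136 m³/s
w_4 = (16.2 − 7.9)/2 = 4.15 m; q_4 = 0.248 × 0.35 × 4.15 = 0.3602 m³/s
w_5 = (18.4 − 10.3)/2 = 4.05 m; q_5 = 0.226 × 0.42 × 4.05 = 0.3844 m³/s
w_6 = (25.2 − 16.2)/2 = 4.5 m; q_6 = 0.206 × 0.29 × 4.5 = 0.2688 m³/s
w_7 = (25.2 − 18.4)/2 = 3.4 m; q_7 = 0.179 × 0.13 × 3.4 = 0.07912 m³/s
Q = Σ qᵢ = 1.514 m³/s
= 1.514 × 3600 = 5450 m³/h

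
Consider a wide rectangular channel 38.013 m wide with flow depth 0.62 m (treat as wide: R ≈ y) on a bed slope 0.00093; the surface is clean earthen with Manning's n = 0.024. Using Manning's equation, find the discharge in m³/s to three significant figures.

A = b·y = 38.013 × 0.62 = 23.57 m²
Wide channel: R ≈ y = 0.62 m
Q = (1/n)·A·R^(2/3)·S^(1/2) = (1/0.024) × 23.57 × 0.6200^(2/3) × 0.00093^(1/2) = 21.77 m³/s

21.8 m³/s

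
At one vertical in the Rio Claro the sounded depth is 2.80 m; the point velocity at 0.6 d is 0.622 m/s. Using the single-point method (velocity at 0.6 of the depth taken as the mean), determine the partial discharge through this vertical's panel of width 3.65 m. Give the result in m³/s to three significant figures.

6.36 m³/s

v̄ = v₀.₆ = 0.622 m/s
q = v̄ × d × w = 0.6220 × 2.80 × 3.65 = 6.357 m³/s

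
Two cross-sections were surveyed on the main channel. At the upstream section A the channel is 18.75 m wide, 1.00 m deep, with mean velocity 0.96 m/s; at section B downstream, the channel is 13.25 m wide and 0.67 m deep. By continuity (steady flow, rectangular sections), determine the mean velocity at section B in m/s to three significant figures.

2.03 m/s

Q = A₁V₁ = (18.75×1.00) × 0.96 = 18.00 m³/s
A₂ = 13.25 × 0.67 = 8.878 m²
V₂ = Q/A₂ = 18.00/8.878 = 2.028 m/s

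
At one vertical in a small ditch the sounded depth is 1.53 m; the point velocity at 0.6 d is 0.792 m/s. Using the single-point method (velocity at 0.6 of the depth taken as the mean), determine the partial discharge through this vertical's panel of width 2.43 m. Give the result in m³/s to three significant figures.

v̄ = v₀.₆ = 0.792 m/s
q = v̄ × d × w = 0.7920 × 1.53 × 2.43 = 2.945 m³/s

2.94 m³/s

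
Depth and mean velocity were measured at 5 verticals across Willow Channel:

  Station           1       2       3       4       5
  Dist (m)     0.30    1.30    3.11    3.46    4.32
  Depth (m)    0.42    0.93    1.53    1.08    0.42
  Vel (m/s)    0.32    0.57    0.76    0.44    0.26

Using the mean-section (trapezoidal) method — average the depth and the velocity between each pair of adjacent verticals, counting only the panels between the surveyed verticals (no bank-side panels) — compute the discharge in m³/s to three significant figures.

Panel 1-2: Δb = 1 m, d̄ = (0.42+0.93)/2 = 0.675, v̄ = (0.32+0.57)/2 = 0.445 → q = 1×0.675×0.445 = 0.3004 m³/s
Panel 2-3: Δb = 1.81 m, d̄ = (0.93+1.53)/2 = 1.23, v̄ = (0.57+0.76)/2 = 0.665 → q = 1.81×1.23×0.665 = 1.480 m³/s
Panel 3-4: Δb = 0.35 m, d̄ = (1.53+1.08)/2 = 1.305, v̄ = (0.76+0.44)/2 = 0.6 → q = 0.35×1.305×0.6 = 0.2741 m³/s
Panel 4-5: Δb = 0.86 m, d̄ = (1.08+0.42)/2 = 0.75, v̄ = (0.44+0.26)/2 = 0.35 → q = 0.86×0.75×0.35 = 0.2258 m³/s
Q = Σ q = 2.281 m³/s

2.28 m³/s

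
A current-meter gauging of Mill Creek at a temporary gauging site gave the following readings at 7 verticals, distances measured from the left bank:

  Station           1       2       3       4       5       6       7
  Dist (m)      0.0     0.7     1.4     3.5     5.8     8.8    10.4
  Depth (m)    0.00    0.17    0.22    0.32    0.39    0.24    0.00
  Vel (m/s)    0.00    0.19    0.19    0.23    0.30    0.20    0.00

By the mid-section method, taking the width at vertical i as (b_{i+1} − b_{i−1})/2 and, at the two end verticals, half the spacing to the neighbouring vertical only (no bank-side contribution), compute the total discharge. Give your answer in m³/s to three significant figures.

w_2 = (1.4 − 0.0)/2 = 0.7 m; q_2 = 0.19 × 0.17 × 0.7 = 0.02261 m³/s
w_3 = (3.5 − 0.7)/2 = 1.4 m; q_3 = 0.19 × 0.22 × 1.4 = 0.05852 m³/s
w_4 = (5.8 − 1.4)/2 = 2.2 m; q_4 = 0.23 × 0.32 × 2.2 = 0.1619 m³/s
w_5 = (8.8 − 3.5)/2 = 2.65 m; q_5 = 0.30 × 0.39 × 2.65 = 0.3101 m³/s
w_6 = (10.4 − 5.8)/2 = 2.3 m; q_6 = 0.20 × 0.24 × 2.3 = 0.1104 m³/s
Stations 1, 7 contribute zero (depth or velocity is 0).
Q = Σ qᵢ = 0.6635 m³/s

0.664 m³/s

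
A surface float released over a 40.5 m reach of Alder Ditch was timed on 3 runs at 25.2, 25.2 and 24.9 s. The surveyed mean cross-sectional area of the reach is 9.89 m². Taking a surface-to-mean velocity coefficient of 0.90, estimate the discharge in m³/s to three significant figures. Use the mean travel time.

14.4 m³/s

t̄ = (25.2 + 25.2 + 24.9) / 3 = 25.1 s
v_surface = L / t̄ = 40.5 / 25.1 = 1.614 m/s
v_mean = 0.90 × 1.614 = 1.452 m/s
Q = A × v_mean = 9.89 × 1.452 = 14.36 m³/s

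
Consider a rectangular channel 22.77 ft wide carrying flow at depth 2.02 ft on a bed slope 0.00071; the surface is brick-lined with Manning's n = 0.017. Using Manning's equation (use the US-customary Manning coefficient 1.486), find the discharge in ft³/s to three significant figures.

A = b·y = 22.77 × 2.02 = 46.00 ft²
P = b + 2y = 22.77 + 2×2.02 = 26.81 ft
R = A/P = 46.00/26.81 = 1.716 ft
Q = (1.486/n)·A·R^(2/3)·S^(1/2) = (1.486/0.017) × 46.00 × 1.716^(2/3) × 0.00071^(1/2) = 153.5 ft³/s

154 ft³/s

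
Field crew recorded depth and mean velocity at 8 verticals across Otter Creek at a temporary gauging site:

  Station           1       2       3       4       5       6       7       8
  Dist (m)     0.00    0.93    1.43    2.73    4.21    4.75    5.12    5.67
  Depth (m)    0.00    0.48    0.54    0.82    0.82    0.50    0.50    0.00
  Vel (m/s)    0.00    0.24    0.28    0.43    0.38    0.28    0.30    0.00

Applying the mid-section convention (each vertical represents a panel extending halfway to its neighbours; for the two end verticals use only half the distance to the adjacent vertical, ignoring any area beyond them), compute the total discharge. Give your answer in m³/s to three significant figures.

w_2 = (1.43 − 0.00)/2 = 0.715 m; q_2 = 0.24 × 0.48 × 0.715 = 0.08237 m³/s
w_3 = (2.73 − 0.93)/2 = 0.9 m; q_3 = 0.28 × 0.54 × 0.9 = 0.1361 m³/s
w_4 = (4.21 − 1.43)/2 = 1.39 m; q_4 = 0.43 × 0.82 × 1.39 = 0.4901 m³/s
w_5 = (4.75 − 2.73)/2 = 1.01 m; q_5 = 0.38 × 0.82 × 1.01 = 0.3147 m³/s
w_6 = (5.12 − 4.21)/2 = 0.455 m; q_6 = 0.28 × 0.50 × 0.455 = 0.06370 m³/s
w_7 = (5.67 − 4.75)/2 = 0.46 m; q_7 = 0.30 × 0.50 × 0.46 = 0.06900 m³/s
Stations 1, 8 contribute zero (depth or velocity is 0).
Q = Σ qᵢ = 1.156 m³/s

1.16 m³/s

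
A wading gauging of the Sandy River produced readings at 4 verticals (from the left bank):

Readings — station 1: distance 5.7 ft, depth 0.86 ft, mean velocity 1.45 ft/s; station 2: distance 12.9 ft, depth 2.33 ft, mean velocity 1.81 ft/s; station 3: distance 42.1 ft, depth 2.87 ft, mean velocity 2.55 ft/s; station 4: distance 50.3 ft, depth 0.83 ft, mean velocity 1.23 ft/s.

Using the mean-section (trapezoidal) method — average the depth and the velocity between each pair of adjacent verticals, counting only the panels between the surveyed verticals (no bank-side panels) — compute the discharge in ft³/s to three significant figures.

Panel 1-2: Δb = 7.2 ft, d̄ = (0.86+2.33)/2 = 1.595, v̄ = (1.45+1.81)/2 = 1.63 → q = 7.2×1.595×1.63 = 18.72 ft³/s
Panel 2-3: Δb = 29.2 ft, d̄ = (2.33+2.87)/2 = 2.6, v̄ = (1.81+2.55)/2 = 2.18 → q = 29.2×2.6×2.18 = 165.5 ft³/s
Panel 3-4: Δb = 8.2 ft, d̄ = (2.87+0.83)/2 = 1.85, v̄ = (2.55+1.23)/2 = 1.89 → q = 8.2×1.85×1.89 = 28.67 ft³/s
Q = Σ q = 212.9 ft³/s

213 ft³/s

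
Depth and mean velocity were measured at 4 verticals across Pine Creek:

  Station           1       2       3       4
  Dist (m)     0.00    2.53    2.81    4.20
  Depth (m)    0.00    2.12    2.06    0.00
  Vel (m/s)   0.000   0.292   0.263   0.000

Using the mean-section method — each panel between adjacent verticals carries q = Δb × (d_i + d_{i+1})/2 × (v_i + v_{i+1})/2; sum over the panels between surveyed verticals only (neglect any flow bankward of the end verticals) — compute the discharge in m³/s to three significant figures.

0.742 m³/s

Panel 1-2: Δb = 2.53 m, d̄ = (0.00+2.12)/2 = 1.06, v̄ = (0.000+0.292)/2 = 0.146 → q = 2.53×1.06×0.146 = 0.3915 m³/s
Panel 2-3: Δb = 0.28 m, d̄ = (2.12+2.06)/2 = 2.09, v̄ = (0.292+0.263)/2 = 0.2775 → q = 0.28×2.09×0.2775 = 0.1624 m³/s
Panel 3-4: Δb = 1.39 m, d̄ = (2.06+0.00)/2 = 1.03, v̄ = (0.263+0.000)/2 = 0.1315 → q = 1.39×1.03×0.1315 = 0.1883 m³/s
Q = Σ q = 0.7422 m³/s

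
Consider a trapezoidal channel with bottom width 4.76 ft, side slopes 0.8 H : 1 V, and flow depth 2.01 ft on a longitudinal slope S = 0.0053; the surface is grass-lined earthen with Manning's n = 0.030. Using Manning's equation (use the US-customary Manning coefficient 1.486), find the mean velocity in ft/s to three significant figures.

A = (b + z·y)·y = (4.76 + 0.8×2.01)×2.01 = 12.80 ft²
P = b + 2y√(1+z²) = 4.76 + 2×2.01×√(1+0.8²) = 9.908 ft
R = A/P = 12.80/9.908 = 1.292 ft
Q = (1.486/n)·A·R^(2/3)·S^(1/2) = (1.486/0.030) × 12.80 × 1.292^(2/3) × 0.0053^(1/2) = 54.75 ft³/s
V = Q/A = 54.75/12.80 = 4.277 ft/s

4.28 ft/s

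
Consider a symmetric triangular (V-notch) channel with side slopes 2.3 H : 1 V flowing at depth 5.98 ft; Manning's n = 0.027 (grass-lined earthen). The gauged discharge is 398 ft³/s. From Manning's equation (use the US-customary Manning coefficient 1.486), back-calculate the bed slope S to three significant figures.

A = z·y² = 2.3×5.98² = 82.25 ft²
P = 2y√(1+z²) = 2×5.98×√(1+2.3²) = 30.00 ft
R = A/P = 82.25/30.00 = 2.742 ft
S = (Q·n / (1.486·A·R^(2/3)))² = (398×0.027 / (1.486×82.25×1.959))² = 0.002014

0.00201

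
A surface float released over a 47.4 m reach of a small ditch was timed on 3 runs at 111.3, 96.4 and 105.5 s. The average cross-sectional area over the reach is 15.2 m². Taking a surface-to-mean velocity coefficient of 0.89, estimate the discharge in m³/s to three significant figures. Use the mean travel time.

6.14 m³/s

t̄ = (111.3 + 96.4 + 105.5) / 3 = 104.4 s
v_surface = L / t̄ = 47.4 / 104.4 = 0.4540 m/s
v_mean = 0.89 × 0.4540 = 0.4041 m/s
Q = A × v_mean = 15.2 × 0.4041 = 6.142 m³/s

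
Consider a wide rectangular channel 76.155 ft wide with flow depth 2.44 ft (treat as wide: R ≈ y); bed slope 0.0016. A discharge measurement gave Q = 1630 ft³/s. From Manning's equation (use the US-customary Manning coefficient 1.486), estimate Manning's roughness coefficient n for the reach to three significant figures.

0.0123

A = b·y = 76.155 × 2.44 = 185.8 ft²
Wide channel: R ≈ y = 2.44 ft
n = (1.486/Q)·A·R^(2/3)·S^(1/2) = (1.486/1630) × 185.8 × 1.812 × 0.04000 = 0.01228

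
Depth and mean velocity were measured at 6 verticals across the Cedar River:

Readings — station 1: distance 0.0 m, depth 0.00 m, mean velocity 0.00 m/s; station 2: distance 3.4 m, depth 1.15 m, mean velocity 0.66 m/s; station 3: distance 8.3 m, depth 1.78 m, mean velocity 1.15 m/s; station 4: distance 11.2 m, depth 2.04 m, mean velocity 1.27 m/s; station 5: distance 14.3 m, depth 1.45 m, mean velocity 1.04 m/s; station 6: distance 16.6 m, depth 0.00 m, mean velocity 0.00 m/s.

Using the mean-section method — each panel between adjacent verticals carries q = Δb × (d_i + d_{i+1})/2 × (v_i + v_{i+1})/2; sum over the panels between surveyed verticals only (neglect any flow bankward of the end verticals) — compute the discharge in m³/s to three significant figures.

Panel 1-2: Δb = 3.4 m, d̄ = (0.00+1.15)/2 = 0.575, v̄ = (0.00+0.66)/2 = 0.33 → q = 3.4×0.575×0.33 = 0.6452 m³/s
Panel 2-3: Δb = 4.9 m, d̄ = (1.15+1.78)/2 = 1.465, v̄ = (0.66+1.15)/2 = 0.905 → q = 4.9×1.465×0.905 = 6.497 m³/s
Panel 3-4: Δb = 2.9 m, d̄ = (1.78+2.04)/2 = 1.91, v̄ = (1.15+1.27)/2 = 1.21 → q = 2.9×1.91×1.21 = 6.702 m³/s
Panel 4-5: Δb = 3.1 m, d̄ = (2.04+1.45)/2 = 1.745, v̄ = (1.27+1.04)/2 = 1.155 → q = 3.1×1.745×1.155 = 6.248 m³/s
Panel 5-6: Δb = 2.3 m, d̄ = (1.45+0.00)/2 = 0.725, v̄ = (1.04+0.00)/2 = 0.52 → q = 2.3×0.725×0.52 = 0.8671 m³/s
Q = Σ q = 20.96 m³/s

21.0 m³/s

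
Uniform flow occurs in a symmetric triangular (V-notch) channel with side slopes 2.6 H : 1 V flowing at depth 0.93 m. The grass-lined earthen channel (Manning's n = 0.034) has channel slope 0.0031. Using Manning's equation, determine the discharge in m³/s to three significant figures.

2.11 m³/s

A = z·y² = 2.6×0.93² = 2.249 m²
P = 2y√(1+z²) = 2×0.93×√(1+2.6²) = 5.181 m
R = A/P = 2.249/5.181 = 0.4340 m
Q = (1/n)·A·R^(2/3)·S^(1/2) = (1/0.034) × 2.249 × 0.4340^(2/3) × 0.0031^(1/2) = 2.111 m³/s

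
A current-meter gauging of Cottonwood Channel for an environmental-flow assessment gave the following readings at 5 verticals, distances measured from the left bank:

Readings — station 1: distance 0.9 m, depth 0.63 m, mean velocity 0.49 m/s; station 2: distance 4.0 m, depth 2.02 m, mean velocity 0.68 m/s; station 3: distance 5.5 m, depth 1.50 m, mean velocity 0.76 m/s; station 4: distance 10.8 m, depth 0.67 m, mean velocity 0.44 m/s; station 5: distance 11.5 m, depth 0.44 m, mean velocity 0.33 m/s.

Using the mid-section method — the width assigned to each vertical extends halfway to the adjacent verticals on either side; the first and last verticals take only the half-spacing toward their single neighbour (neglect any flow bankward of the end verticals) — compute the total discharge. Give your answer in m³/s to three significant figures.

w_1 = (4.0 − 0.9)/2 = 1.55 m; q_1 = 0.49 × 0.63 × 1.55 = 0.4785 m³/s
w_2 = (5.5 − 0.9)/2 = 2.3 m; q_2 = 0.68 × 2.02 × 2.3 = 3.159 m³/s
w_3 = (10.8 − 4.0)/2 = 3.4 m; q_3 = 0.76 × 1.50 × 3.4 = 3.876 m³/s
w_4 = (11.5 − 5.5)/2 = 3 m; q_4 = 0.44 × 0.67 × 3 = 0.8844 m³/s
w_5 = (11.5 − 10.8)/2 = 0.35 m; q_5 = 0.33 × 0.44 × 0.35 = 0.05082 m³/s
Q = Σ qᵢ = 8.449 m³/s

8.45 m³/s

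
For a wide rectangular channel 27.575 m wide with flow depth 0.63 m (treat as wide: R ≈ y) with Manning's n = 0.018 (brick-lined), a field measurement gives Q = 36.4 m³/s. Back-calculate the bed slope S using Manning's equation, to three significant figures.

A = b·y = 27.575 × 0.63 = 17.37 m²
Wide channel: R ≈ y = 0.63 m
S = (Q·n / (1·A·R^(2/3)))² = (36.4×0.018 / (1×17.37×0.7349))² = 0.002634

0.00263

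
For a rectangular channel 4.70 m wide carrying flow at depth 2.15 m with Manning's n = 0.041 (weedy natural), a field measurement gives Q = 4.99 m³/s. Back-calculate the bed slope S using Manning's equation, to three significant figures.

A = b·y = 4.70 × 2.15 = 10.11 m²
P = b + 2y = 4.70 + 2×2.15 = 9.000 m
R = A/P = 10.11/9.000 = 1.123 m
S = (Q·n / (1·A·R^(2/3)))² = (4.99×0.041 / (1×10.11×1.080))² = 0.0003513

0.000351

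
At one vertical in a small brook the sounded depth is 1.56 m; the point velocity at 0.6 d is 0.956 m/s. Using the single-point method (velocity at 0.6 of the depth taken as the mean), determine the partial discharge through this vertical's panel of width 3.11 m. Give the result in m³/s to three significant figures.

v̄ = v₀.₆ = 0.956 m/s
q = v̄ × d × w = 0.9560 × 1.56 × 3.11 = 4.638 m³/s

4.64 m³/s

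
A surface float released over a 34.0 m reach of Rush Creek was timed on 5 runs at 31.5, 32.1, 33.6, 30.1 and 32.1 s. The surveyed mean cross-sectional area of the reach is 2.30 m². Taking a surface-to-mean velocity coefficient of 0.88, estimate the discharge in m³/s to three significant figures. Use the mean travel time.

2.16 m³/s

t̄ = (31.5 + 32.1 + 33.6 + 30.1 + 32.1) / 5 = 31.88 s
v_surface = L / t̄ = 34.0 / 31.88 = 1.066 m/s
v_mean = 0.88 × 1.066 = 0.9385 m/s
Q = A × v_mean = 2.30 × 0.9385 = 2.159 m³/s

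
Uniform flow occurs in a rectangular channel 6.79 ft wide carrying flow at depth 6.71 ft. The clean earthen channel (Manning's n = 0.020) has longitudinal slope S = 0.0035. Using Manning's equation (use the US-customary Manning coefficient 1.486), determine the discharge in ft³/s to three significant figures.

344 ft³/s

A = b·y = 6.79 × 6.71 = 45.56 ft²
P = b + 2y = 6.79 + 2×6.71 = 20.21 ft
R = A/P = 45.56/20.21 = 2.254 ft
Q = (1.486/n)·A·R^(2/3)·S^(1/2) = (1.486/0.020) × 45.56 × 2.254^(2/3) × 0.0035^(1/2) = 344.3 ft³/s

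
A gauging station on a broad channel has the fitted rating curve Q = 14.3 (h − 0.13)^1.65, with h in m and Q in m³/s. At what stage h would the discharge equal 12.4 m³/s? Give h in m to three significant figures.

1.05 m

h − h₀ = (Q/C)^(1/b) = (12.4/14.3)^(1/1.65) = 0.9172 m
h = 0.13 + 0.9172 = 1.047 m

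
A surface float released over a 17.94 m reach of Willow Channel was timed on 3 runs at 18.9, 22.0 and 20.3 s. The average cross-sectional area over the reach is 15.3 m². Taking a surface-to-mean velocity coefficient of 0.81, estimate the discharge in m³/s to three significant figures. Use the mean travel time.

10.9 m³/s

t̄ = (18.9 + 22.0 + 20.3) / 3 = 20.4 s
v_surface = L / t̄ = 17.94 / 20.4 = 0.8794 m/s
v_mean = 0.81 × 0.8794 = 0.7123 m/s
Q = A × v_mean = 15.3 × 0.7123 = 10.90 m³/s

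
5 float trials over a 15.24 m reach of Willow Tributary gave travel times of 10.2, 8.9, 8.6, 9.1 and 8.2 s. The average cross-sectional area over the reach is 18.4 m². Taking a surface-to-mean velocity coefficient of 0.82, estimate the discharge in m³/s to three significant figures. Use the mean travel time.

25.5 m³/s

t̄ = (10.2 + 8.9 + 8.6 + 9.1 + 8.2) / 5 = 9 s
v_surface = L / t̄ = 15.24 / 9 = 1.693 m/s
v_mean = 0.82 × 1.693 = 1.389 m/s
Q = A × v_mean = 18.4 × 1.389 = 25.55 m³/s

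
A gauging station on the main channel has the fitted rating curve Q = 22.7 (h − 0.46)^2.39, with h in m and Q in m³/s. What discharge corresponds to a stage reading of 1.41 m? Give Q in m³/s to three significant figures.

Q = 22.7 × (1.41 − 0.46)^2.39 = 22.7 × 0.95^2.39 = 20.08 m³/s

20.1 m³/s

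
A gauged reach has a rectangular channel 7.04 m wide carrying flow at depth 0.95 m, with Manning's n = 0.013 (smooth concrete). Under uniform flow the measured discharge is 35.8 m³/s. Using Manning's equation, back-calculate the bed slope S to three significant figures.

A = b·y = 7.04 × 0.95 = 6.688 m²
P = b + 2y = 7.04 + 2×0.95 = 8.940 m
R = A/P = 6.688/8.940 = 0.7481 m
S = (Q·n / (1·A·R^(2/3)))² = (35.8×0.013 / (1×6.688×0.8241))² = 0.007130

0.00713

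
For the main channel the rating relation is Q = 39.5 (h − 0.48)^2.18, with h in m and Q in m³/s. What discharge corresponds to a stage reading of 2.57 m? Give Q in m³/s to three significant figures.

Q = 39.5 × (2.57 − 0.48)^2.18 = 39.5 × 2.09^2.18 = 197.0 m³/s

197 m³/s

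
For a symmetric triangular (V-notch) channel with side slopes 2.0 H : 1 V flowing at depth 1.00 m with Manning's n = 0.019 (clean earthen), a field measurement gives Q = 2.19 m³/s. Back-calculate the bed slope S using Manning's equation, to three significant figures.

A = z·y² = 2.0×1.00² = 2.000 m²
P = 2y√(1+z²) = 2×1.00×√(1+2.0²) = 4.472 m
R = A/P = 2.000/4.472 = 0.4472 m
S = (Q·n / (1·A·R^(2/3)))² = (2.19×0.019 / (1×2.000×0.5848))² = 0.001266

0.00127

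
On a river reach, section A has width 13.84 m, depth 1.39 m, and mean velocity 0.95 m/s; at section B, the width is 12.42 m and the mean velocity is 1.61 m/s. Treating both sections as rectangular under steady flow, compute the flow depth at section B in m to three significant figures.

0.914 m

Q = A₁V₁ = (13.84×1.39) × 0.95 = 18.28 m³/s
d₂ = Q/(b₂ V₂) = 18.28/(12.42×1.61) = 0.9140 m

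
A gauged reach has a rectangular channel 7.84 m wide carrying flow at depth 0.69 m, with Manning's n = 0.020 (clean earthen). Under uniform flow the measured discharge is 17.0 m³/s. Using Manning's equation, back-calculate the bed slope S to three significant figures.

0.00804

A = b·y = 7.84 × 0.69 = 5.410 m²
P = b + 2y = 7.84 + 2×0.69 = 9.220 m
R = A/P = 5.410/9.220 = 0.5867 m
S = (Q·n / (1·A·R^(2/3)))² = (17.0×0.020 / (1×5.410×0.7008))² = 0.008042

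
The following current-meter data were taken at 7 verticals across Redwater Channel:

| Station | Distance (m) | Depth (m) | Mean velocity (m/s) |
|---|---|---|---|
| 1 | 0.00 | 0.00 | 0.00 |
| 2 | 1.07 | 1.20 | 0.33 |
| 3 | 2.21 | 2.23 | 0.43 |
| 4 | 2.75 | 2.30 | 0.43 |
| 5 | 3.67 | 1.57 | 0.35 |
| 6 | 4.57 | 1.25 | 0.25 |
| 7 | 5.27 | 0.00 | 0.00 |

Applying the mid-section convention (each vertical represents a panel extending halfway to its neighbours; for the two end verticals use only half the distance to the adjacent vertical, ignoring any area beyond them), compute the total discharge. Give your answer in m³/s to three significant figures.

2.72 m³/s

w_2 = (2.21 − 0.00)/2 = 1.105 m; q_2 = 0.33 × 1.20 × 1.105 = 0.4376 m³/s
w_3 = (2.75 − 1.07)/2 = 0.84 m; q_3 = 0.43 × 2.23 × 0.84 = 0.8055 m³/s
w_4 = (3.67 − 2.21)/2 = 0.73 m; q_4 = 0.43 × 2.30 × 0.73 = 0.7220 m³/s
w_5 = (4.57 − 2.75)/2 = 0.91 m; q_5 = 0.35 × 1.57 × 0.91 = 0.5000 m³/s
w_6 = (5.27 − 3.67)/2 = 0.8 m; q_6 = 0.25 × 1.25 × 0.8 = 0.2500 m³/s
Stations 1, 7 contribute zero (depth or velocity is 0).
Q = Σ qᵢ = 2.715 m³/s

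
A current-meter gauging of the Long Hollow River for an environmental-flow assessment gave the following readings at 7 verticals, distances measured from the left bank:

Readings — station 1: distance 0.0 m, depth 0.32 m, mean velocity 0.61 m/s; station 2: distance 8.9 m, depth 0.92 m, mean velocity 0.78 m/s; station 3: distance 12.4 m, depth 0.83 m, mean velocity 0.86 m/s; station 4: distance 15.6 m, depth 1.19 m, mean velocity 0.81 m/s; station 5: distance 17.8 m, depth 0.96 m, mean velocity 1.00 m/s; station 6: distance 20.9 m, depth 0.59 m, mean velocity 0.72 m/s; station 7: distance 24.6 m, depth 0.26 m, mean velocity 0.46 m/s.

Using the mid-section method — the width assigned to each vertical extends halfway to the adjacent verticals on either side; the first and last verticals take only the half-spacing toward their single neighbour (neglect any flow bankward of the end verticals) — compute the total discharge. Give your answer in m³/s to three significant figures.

14.5 m³/s

w_1 = (8.9 − 0.0)/2 = 4.45 m; q_1 = 0.61 × 0.32 × 4.45 = 0.8686 m³/s
w_2 = (12.4 − 0.0)/2 = 6.2 m; q_2 = 0.78 × 0.92 × 6.2 = 4.449 m³/s
w_3 = (15.6 − 8.9)/2 = 3.35 m; q_3 = 0.86 × 0.83 × 3.35 = 2.391 m³/s
w_4 = (17.8 − 12.4)/2 = 2.7 m; q_4 = 0.81 × 1.19 × 2.7 = 2.603 m³/s
w_5 = (20.9 − 15.6)/2 = 2.65 m; q_5 = 1.00 × 0.96 × 2.65 = 2.544 m³/s
w_6 = (24.6 − 17.8)/2 = 3.4 m; q_6 = 0.72 × 0.59 × 3.4 = 1.444 m³/s
w_7 = (24.6 − 20.9)/2 = 1.85 m; q_7 = 0.46 × 0.26 × 1.85 = 0.2213 m³/s
Q = Σ qᵢ = 14.52 m³/s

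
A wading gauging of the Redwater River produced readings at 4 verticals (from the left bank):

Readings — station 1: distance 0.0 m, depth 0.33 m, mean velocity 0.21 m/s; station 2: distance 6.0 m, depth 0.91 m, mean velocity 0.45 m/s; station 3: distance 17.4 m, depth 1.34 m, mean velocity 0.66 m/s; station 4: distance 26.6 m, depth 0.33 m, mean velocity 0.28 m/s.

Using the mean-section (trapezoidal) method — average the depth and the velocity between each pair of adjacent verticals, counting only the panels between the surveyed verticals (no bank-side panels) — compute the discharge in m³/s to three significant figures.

12.0 m³/s

Panel 1-2: Δb = 6 m, d̄ = (0.33+0.91)/2 = 0.62, v̄ = (0.21+0.45)/2 = 0.33 → q = 6×0.62×0.33 = 1.228 m³/s
Panel 2-3: Δb = 11.4 m, d̄ = (0.91+1.34)/2 = 1.125, v̄ = (0.45+0.66)/2 = 0.555 → q = 11.4×1.125×0.555 = 7.118 m³/s
Panel 3-4: Δb = 9.2 m, d̄ = (1.34+0.33)/2 = 0.835, v̄ = (0.66+0.28)/2 = 0.47 → q = 9.2×0.835×0.47 = 3.611 m³/s
Q = Σ q = 11.96 m³/s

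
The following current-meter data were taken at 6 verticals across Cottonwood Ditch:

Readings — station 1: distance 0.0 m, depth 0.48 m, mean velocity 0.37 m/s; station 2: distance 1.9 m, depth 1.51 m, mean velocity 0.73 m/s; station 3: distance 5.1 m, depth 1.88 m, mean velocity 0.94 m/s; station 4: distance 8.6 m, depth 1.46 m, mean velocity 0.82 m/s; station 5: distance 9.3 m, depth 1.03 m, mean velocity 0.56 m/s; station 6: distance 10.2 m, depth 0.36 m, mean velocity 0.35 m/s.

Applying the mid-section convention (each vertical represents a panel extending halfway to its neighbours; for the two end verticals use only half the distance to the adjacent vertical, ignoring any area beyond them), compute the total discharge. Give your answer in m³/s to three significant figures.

w_1 = (1.9 − 0.0)/2 = 0.95 m; q_1 = 0.37 × 0.48 × 0.95 = 0.1687 m³/s
w_2 = (5.1 − 0.0)/2 = 2.55 m; q_2 = 0.73 × 1.51 × 2.55 = 2.811 m³/s
w_3 = (8.6 − 1.9)/2 = 3.35 m; q_3 = 0.94 × 1.88 × 3.35 = 5.920 m³/s
w_4 = (9.3 − 5.1)/2 = 2.1 m; q_4 = 0.82 × 1.46 × 2.1 = 2.514 m³/s
w_5 = (10.2 − 8.6)/2 = 0.8 m; q_5 = 0.56 × 1.03 × 0.8 = 0.4614 m³/s
w_6 = (10.2 − 9.3)/2 = 0.45 m; q_6 = 0.35 × 0.36 × 0.45 = 0.05670 m³/s
Q = Σ qᵢ = 11.93 m³/s

11.9 m³/s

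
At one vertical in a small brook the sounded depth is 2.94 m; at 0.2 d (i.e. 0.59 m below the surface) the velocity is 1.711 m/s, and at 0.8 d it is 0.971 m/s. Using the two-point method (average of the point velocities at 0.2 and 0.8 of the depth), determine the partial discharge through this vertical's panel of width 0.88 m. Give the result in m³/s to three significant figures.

3.47 m³/s

v̄ = (1.711 + 0.971) / 2 = 1.341 m/s
q = v̄ × d × w = 1.341 × 2.94 × 0.88 = 3.469 m³/s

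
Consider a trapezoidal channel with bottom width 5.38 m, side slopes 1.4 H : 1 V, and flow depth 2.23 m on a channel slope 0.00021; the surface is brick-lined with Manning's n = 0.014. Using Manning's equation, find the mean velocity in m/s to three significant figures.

1.33 m/s

A = (b + z·y)·y = (5.38 + 1.4×2.23)×2.23 = 18.96 m²
P = b + 2y√(1+z²) = 5.38 + 2×2.23×√(1+1.4²) = 13.05 m
R = A/P = 18.96/13.05 = 1.452 m
Q = (1/n)·A·R^(2/3)·S^(1/2) = (1/0.014) × 18.96 × 1.452^(2/3) × 0.00021^(1/2) = 25.17 m³/s
V = Q/A = 25.17/18.96 = 1.328 m/s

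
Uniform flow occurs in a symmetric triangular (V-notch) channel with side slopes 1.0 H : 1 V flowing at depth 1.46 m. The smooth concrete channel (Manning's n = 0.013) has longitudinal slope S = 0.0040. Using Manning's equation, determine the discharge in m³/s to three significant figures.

A = z·y² = 1.0×1.46² = 2.132 m²
P = 2y√(1+z²) = 2×1.46×√(1+1.0²) = 4.130 m
R = A/P = 2.132/4.130 = 0.5162 m
Q = (1/n)·A·R^(2/3)·S^(1/2) = (1/0.013) × 2.132 × 0.5162^(2/3) × 0.0040^(1/2) = 6.673 m³/s

6.67 m³/s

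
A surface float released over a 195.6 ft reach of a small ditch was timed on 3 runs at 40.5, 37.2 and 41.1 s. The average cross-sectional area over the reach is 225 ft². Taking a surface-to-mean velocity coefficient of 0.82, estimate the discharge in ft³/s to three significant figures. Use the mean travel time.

911 ft³/s

t̄ = (40.5 + 37.2 + 41.1) / 3 = 39.6 s
v_surface = L / t̄ = 195.6 / 39.6 = 4.939 ft/s
v_mean = 0.82 × 4.939 = 4.050 ft/s
Q = A × v_mean = 225 × 4.050 = 911.3 ft³/s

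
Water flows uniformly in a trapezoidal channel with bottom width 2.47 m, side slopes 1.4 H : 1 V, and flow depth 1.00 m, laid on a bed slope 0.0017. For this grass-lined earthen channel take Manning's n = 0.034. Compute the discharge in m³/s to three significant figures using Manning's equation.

A = (b + z·y)·y = (2.47 + 1.4×1.00)×1.00 = 3.870 m²
P = b + 2y√(1+z²) = 2.47 + 2×1.00×√(1+1.4²) = 5.911 m
R = A/P = 3.870/5.911 = 0.6547 m
Q = (1/n)·A·R^(2/3)·S^(1/2) = (1/0.034) × 3.870 × 0.6547^(2/3) × 0.0017^(1/2) = 3.539 m³/s

3.54 m³/s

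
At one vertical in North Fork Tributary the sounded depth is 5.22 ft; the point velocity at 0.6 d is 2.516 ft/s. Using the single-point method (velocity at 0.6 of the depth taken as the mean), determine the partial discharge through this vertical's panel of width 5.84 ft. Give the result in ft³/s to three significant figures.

76.7 ft³/s

v̄ = v₀.₆ = 2.516 ft/s
q = v̄ × d × w = 2.516 × 5.22 × 5.84 = 76.70 ft³/s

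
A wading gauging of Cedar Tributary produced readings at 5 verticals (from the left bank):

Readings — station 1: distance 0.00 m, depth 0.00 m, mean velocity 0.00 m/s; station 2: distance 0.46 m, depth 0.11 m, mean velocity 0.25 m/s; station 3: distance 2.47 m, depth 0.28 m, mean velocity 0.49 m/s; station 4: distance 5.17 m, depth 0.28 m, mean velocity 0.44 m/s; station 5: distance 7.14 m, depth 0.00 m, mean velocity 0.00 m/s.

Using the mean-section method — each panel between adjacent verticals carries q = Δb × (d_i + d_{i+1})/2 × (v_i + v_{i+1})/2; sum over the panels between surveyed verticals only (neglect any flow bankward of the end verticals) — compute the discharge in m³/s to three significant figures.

Panel 1-2: Δb = 0.46 m, d̄ = (0.00+0.11)/2 = 0.055, v̄ = (0.00+0.25)/2 = 0.125 → q = 0.46×0.055×0.125 = 0.003163 m³/s
Panel 2-3: Δb = 2.01 m, d̄ = (0.11+0.28)/2 = 0.195, v̄ = (0.25+0.49)/2 = 0.37 → q = 2.01×0.195×0.37 = 0.1450 m³/s
Panel 3-4: Δb = 2.7 m, d̄ = (0.28+0.28)/2 = 0.28, v̄ = (0.49+0.44)/2 = 0.465 → q = 2.7×0.28×0.465 = 0.3515 m³/s
Panel 4-5: Δb = 1.97 m, d̄ = (0.28+0.00)/2 = 0.14, v̄ = (0.44+0.00)/2 = 0.22 → q = 1.97×0.14×0.22 = 0.06068 m³/s
Q = Σ q = 0.5604 m³/s

0.560 m³/s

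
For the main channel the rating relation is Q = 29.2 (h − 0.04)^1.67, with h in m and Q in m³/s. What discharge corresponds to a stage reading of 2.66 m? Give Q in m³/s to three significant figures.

146 m³/s

Q = 29.2 × (2.66 − 0.04)^1.67 = 29.2 × 2.62^1.67 = 145.9 m³/s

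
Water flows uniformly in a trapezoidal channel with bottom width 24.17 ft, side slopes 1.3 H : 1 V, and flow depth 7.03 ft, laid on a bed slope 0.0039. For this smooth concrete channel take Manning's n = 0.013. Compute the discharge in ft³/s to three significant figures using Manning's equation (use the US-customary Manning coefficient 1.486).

4860 ft³/s

A = (b + z·y)·y = (24.17 + 1.3×7.03)×7.03 = 234.2 ft²
P = b + 2y√(1+z²) = 24.17 + 2×7.03×√(1+1.3²) = 47.23 ft
R = A/P = 234.2/47.23 = 4.958 ft
Q = (1.486/n)·A·R^(2/3)·S^(1/2) = (1.486/0.013) × 234.2 × 4.958^(2/3) × 0.0039^(1/2) = 4860 ft³/s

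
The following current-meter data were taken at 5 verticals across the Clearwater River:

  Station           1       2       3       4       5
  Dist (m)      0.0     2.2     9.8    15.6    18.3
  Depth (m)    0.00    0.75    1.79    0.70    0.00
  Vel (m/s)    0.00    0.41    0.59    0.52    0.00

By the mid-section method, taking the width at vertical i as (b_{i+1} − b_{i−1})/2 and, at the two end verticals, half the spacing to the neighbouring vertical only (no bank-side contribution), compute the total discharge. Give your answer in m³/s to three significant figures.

w_2 = (9.8 − 0.0)/2 = 4.9 m; q_2 = 0.41 × 0.75 × 4.9 = 1.507 m³/s
w_3 = (15.6 − 2.2)/2 = 6.7 m; q_3 = 0.59 × 1.79 × 6.7 = 7.076 m³/s
w_4 = (18.3 − 9.8)/2 = 4.25 m; q_4 = 0.52 × 0.70 × 4.25 = 1.547 m³/s
Stations 1, 5 contribute zero (depth or velocity is 0).
Q = Σ qᵢ = 10.13 m³/s

10.1 m³/s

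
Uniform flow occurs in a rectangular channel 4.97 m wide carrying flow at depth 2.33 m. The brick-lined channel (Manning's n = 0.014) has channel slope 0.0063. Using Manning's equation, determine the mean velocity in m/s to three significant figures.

6.41 m/s

A = b·y = 4.97 × 2.33 = 11.58 m²
P = b + 2y = 4.97 + 2×2.33 = 9.630 m
R = A/P = 11.58/9.630 = 1.203 m
Q = (1/n)·A·R^(2/3)·S^(1/2) = (1/0.014) × 11.58 × 1.203^(2/3) × 0.0063^(1/2) = 74.24 m³/s
V = Q/A = 74.24/11.58 = 6.411 m/s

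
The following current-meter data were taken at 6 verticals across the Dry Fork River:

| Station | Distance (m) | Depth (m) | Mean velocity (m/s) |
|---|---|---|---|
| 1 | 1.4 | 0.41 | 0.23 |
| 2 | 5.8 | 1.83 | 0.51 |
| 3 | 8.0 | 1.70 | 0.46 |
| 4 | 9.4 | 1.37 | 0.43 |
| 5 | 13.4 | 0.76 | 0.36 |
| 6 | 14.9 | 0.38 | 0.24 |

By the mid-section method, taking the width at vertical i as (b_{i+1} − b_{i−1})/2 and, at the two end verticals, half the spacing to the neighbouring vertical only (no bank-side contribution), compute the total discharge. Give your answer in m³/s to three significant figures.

w_1 = (5.8 − 1.4)/2 = 2.2 m; q_1 = 0.23 × 0.41 × 2.2 = 0.2075 m³/s
w_2 = (8.0 − 1.4)/2 = 3.3 m; q_2 = 0.51 × 1.83 × 3.3 = 3.080 m³/s
w_3 = (9.4 − 5.8)/2 = 1.8 m; q_3 = 0.46 × 1.70 × 1.8 = 1.408 m³/s
w_4 = (13.4 − 8.0)/2 = 2.7 m; q_4 = 0.43 × 1.37 × 2.7 = 1.591 m³/s
w_5 = (14.9 − 9.4)/2 = 2.75 m; q_5 = 0.36 × 0.76 × 2.75 = 0.7524 m³/s
w_6 = (14.9 − 13.4)/2 = 0.75 m; q_6 = 0.24 × 0.38 × 0.75 = 0.06840 m³/s
Q = Σ qᵢ = 7.106 m³/s

7.11 m³/s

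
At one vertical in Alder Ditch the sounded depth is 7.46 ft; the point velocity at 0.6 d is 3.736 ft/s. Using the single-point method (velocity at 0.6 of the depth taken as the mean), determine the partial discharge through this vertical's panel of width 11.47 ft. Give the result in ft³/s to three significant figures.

320 ft³/s

v̄ = v₀.₆ = 3.736 ft/s
q = v̄ × d × w = 3.736 × 7.46 × 11.47 = 319.7 ft³/s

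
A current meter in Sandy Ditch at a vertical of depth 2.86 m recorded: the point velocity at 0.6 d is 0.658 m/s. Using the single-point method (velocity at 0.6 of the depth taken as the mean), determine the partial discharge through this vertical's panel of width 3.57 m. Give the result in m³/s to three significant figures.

v̄ = v₀.₆ = 0.658 m/s
q = v̄ × d × w = 0.6580 × 2.86 × 3.57 = 6.718 m³/s

6.72 m³/s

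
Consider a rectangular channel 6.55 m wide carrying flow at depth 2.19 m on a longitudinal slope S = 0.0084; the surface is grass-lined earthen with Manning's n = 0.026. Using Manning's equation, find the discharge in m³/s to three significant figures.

A = b·y = 6.55 × 2.19 = 14.34 m²
P = b + 2y = 6.55 + 2×2.19 = 10.93 m
R = A/P = 14.34/10.93 = 1.312 m
Q = (1/n)·A·R^(2/3)·S^(1/2) = (1/0.026) × 14.34 × 1.312^(2/3) × 0.0084^(1/2) = 60.61 m³/s

60.6 m³/s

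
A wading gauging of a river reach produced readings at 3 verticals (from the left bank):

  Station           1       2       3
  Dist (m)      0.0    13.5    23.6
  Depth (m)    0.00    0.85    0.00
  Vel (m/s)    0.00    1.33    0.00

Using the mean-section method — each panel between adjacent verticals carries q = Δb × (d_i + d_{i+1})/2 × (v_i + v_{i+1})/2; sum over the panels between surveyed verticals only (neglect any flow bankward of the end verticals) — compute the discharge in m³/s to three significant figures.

Panel 1-2: Δb = 13.5 m, d̄ = (0.00+0.85)/2 = 0.425, v̄ = (0.00+1.33)/2 = 0.665 → q = 13.5×0.425×0.665 = 3.815 m³/s
Panel 2-3: Δb = 10.1 m, d̄ = (0.85+0.00)/2 = 0.425, v̄ = (1.33+0.00)/2 = 0.665 → q = 10.1×0.425×0.665 = 2.855 m³/s
Q = Σ q = 6.670 m³/s

6.67 m³/s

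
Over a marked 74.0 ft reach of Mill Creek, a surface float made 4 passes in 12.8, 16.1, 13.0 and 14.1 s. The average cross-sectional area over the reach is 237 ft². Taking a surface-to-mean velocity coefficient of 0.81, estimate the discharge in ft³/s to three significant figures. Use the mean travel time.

1010 ft³/s

t̄ = (12.8 + 16.1 + 13.0 + 14.1) / 4 = 14 s
v_surface = L / t̄ = 74.0 / 14 = 5.286 ft/s
v_mean = 0.81 × 5.286 = 4.281 ft/s
Q = A × v_mean = 237 × 4.281 = 1015 ft³/s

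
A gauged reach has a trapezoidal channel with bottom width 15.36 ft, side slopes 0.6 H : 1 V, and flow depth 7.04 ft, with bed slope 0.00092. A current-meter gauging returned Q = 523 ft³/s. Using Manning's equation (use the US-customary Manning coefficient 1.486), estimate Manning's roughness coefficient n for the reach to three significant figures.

A = (b + z·y)·y = (15.36 + 0.6×7.04)×7.04 = 137.9 ft²
P = b + 2y√(1+z²) = 15.36 + 2×7.04×√(1+0.6²) = 31.78 ft
R = A/P = 137.9/31.78 = 4.338 ft
n = (1.486/Q)·A·R^(2/3)·S^(1/2) = (1.486/523) × 137.9 × 2.660 × 0.03033 = 0.03161

0.0316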